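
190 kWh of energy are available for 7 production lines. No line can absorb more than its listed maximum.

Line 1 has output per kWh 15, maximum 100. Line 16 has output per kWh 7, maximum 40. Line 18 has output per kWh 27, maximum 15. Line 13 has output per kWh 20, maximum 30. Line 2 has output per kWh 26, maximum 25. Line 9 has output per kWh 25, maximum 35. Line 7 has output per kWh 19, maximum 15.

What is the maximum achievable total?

Order the production lines by output per kWh: Line 18 27 > Line 2 26 > Line 9 25 > Line 13 20 > Line 7 19 > Line 1 15 > Line 16 7.
Line 18: +15 to 15 (cap) — 175 left.
Line 2: +25 to 25 (cap) — 150 left.
Give Line 9 35 to hit its cap of 35 — 115 left.
Give Line 13 30 to hit its cap of 30 — 85 left.
Give Line 7 15 to hit its cap of 15 — 70 left.
Line 1: +70 (room for 100) → 70. Pool exhausted.
Total = 15×70 + 27×15 + 20×30 + 26×25 + 25×35 + 19×15 = 3865.

3865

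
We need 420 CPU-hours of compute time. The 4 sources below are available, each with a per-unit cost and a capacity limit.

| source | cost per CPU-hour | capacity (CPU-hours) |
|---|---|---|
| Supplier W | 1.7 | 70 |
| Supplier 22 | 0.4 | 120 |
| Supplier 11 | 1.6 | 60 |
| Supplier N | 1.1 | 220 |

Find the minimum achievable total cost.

420

Cheapest first:
Supplier 22 at 0.4: take all 120 CPU-hours → 300 still needed.
Take 220 from Supplier N at 1.1 → need 80 more.
Supplier 11 (1.6): use full 60 → 20 CPU-hours to go.
Supplier W (1.7): take the remaining 20 → done.
Cost = 120×0.4 + 220×1.1 + 60×1.6 + 20×1.7 = 420.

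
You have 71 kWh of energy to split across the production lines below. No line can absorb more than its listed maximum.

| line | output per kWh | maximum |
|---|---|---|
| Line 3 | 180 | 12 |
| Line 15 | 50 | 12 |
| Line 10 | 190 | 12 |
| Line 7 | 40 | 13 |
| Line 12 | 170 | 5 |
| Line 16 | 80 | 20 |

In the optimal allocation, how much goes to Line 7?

10

Highest output per kWh first: Line 10 190 > Line 3 180 > Line 12 170 > Line 16 80 > Line 15 50 > Line 7 40.
Give Line 10 12 to hit its cap of 12 — 59 left.
Line 3 takes 12 to reach its cap of 12 — 47 left.
Line 12: +5 to 5 (cap) — 42 left.
Give Line 16 20 to hit its cap of 20 — 22 left.
Line 15: +12 to 12 (cap) — 10 left.
Line 7 has room for 13 but only 10 remain, so it gets 10.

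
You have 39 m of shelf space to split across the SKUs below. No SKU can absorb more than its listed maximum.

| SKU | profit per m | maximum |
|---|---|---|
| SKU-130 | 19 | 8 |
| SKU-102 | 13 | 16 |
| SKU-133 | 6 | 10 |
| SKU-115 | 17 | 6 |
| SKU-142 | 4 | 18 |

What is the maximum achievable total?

Rank by profit per m: SKU-130 19 > SKU-115 17 > SKU-102 13 > SKU-133 6 > SKU-142 4.
SKU-130: +8 to 8 (cap) — 31 left.
SKU-115 takes 6 to reach its cap of 6 — 25 left.
Give SKU-102 16 to hit its cap of 16 — 9 left.
Only 9 left; SKU-133 takes them to reach 9.
Total = 19×8 + 13×16 + 6×9 + 17×6 = 516.

516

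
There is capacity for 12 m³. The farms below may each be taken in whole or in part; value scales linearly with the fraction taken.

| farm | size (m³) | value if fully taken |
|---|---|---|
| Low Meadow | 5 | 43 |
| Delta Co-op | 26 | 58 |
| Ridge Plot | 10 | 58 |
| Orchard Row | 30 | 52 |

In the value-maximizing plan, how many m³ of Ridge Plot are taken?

7

Rank by value-to-size ratio: Low Meadow 43/5≈8.6, Ridge Plot 58/10≈5.8, Delta Co-op 58/26≈2.23, Orchard Row 52/30≈1.73.
All 5 m³ of Low Meadow fit (value 43) — 7 remain.
Fill the last 7 m³ with part of Ridge Plot: 7/10 of it earns 40.6.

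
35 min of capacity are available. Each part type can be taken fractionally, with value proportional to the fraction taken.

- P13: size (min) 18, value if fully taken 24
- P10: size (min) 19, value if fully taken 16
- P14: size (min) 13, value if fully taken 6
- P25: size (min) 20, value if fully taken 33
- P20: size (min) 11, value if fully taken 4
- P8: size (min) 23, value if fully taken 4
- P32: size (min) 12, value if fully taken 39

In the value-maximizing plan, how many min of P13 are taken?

Best value per unit of size first: P32 39/12≈3.25, P25 33/20≈1.65, P13 24/18≈1.33, P10 16/19≈0.842, P14 6/13≈0.462, P20 4/11≈0.364, P8 4/23≈0.174.
Take all of P32 (12 min, value 39) → 23 min left.
P25: take in full, 20 min for value 33 → 3 left.
3 min left: a 3/18 share of P13 gives 24×3/18 = 4.

3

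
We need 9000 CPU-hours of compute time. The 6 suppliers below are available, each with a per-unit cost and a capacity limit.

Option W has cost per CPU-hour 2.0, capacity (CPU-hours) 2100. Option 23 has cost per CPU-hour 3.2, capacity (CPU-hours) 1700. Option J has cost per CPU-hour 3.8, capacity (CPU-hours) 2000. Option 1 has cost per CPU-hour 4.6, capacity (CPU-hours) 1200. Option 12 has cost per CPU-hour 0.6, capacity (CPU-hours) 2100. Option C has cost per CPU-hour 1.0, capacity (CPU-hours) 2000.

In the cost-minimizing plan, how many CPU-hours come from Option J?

Cheapest first:
Take 2100 from Option 12 at 0.6 — need 6900 more.
Option C at 1.0: take all 2000 CPU-hours — 4900 still needed.
Option W at 2.0: take all 2100 CPU-hours — 2800 still needed.
Option 23 (3.2): use full 1700 — 1100 CPU-hours to go.
Option J at 3.8: take 1100 of its 2000 — requirement met.
Option 1: unused.

1100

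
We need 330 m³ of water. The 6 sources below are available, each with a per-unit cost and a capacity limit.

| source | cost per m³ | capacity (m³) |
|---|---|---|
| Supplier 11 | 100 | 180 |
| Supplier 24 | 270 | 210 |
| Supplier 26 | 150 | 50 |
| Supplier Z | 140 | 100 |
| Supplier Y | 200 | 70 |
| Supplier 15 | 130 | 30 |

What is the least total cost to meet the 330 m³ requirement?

38900

Use sources in increasing cost order.
Supplier 11 at 100: take all 180 m³ → 150 still needed.
Supplier 15 (130): use full 30 → 120 m³ to go.
Supplier Z (140): use full 100 → 20 m³ to go.
Supplier 26 at 150: take 20 of its 50 → requirement met.
Supplier Y, Supplier 24: unused.
Cost = 180×100 + 30×130 + 100×140 + 20×150 = 38900.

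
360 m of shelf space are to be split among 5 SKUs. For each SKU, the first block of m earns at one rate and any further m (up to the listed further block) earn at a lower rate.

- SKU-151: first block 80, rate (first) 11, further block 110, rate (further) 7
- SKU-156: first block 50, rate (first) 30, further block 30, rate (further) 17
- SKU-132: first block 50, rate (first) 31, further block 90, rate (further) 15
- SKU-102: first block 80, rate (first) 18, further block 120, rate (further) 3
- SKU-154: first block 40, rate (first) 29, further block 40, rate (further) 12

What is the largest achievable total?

7750

Rank every tier by rate: SKU-132/tier1 31 > SKU-156/tier1 30 > SKU-154/tier1 29 > SKU-102/tier1 18 > SKU-156/tier2 17 > SKU-132/tier2 15 > SKU-154/tier2 12 > SKU-151/tier1 11 > SKU-151/tier2 7 > SKU-102/tier2 3.
Fill SKU-132 tier1 block (50 at 31) → 310 left.
SKU-156/tier1 (30): +50 → 260 left.
Fill SKU-154 tier1 block (40 at 29) → 220 left.
SKU-102/tier1 (18): +80 → 140 left.
SKU-156 tier2 at 17: fill all 30 → 110 left.
SKU-132/tier2 (15): +90 → 20 left.
SKU-154 tier2 at 12: only 20 left, fill 20.
Total = 31×50 + 30×50 + 29×40 + 18×80 + 17×30 + 15×90 + 12×20 = 7750.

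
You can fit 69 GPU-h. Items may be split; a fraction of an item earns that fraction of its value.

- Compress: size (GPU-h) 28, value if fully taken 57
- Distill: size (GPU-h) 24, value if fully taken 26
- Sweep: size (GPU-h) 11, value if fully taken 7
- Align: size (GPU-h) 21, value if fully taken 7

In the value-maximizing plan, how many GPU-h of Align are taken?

6

Sort by value density: Compress 57/28≈2.04, Distill 26/24≈1.08, Sweep 7/11≈0.636, Align 7/21≈0.333.
All 28 GPU-h of Compress fit (value 57) ; 41 remain.
Take all of Distill (24 GPU-h, value 26) ; 17 GPU-h left.
All 11 GPU-h of Sweep fit (value 7) ; 6 remain.
Fill the last 6 GPU-h with part of Align: 6/21 of it earns 2.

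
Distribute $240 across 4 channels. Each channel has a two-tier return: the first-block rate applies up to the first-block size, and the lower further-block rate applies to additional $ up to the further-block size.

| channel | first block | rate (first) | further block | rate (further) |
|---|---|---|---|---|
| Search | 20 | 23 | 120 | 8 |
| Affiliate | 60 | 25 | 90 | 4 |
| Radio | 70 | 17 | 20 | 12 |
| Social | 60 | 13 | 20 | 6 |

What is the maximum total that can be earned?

4250

Rank every tier by rate: Affiliate/T1 25 > Search/T1 23 > Radio/T1 17 > Social/T1 13 > Radio/T2 12 > Search/T2 8 > Social/T2 6 > Affiliate/T2 4.
Affiliate/T1 (25): +60 — 180 left.
Search T1 at 23: fill all 20 — 160 left.
Radio/T1 (17): +70 — 90 left.
Social/T1 (13): +60 — 30 left.
Radio T2 at 12: fill all 20 — 10 left.
Search/T2: +10 of 120 at 8; pool empty.
Total = 25×60 + 23×20 + 17×70 + 13×60 + 12×20 + 8×10 = 4250.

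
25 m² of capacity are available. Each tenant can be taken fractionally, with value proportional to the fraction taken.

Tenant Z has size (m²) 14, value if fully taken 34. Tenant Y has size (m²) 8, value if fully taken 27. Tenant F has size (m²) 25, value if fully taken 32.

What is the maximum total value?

64.84

Rank by value-to-size ratio: Tenant Y 27/8≈3.38, Tenant Z 34/14≈2.43, Tenant F 32/25≈1.28.
Tenant Y: take in full, 8 m² for value 27 → 17 left.
Tenant Z: take in full, 14 m² for value 34 → 3 left.
3 m² left: a 3/25 share of Tenant F gives 32×3/25 = 3.84.
Total value = 64.84.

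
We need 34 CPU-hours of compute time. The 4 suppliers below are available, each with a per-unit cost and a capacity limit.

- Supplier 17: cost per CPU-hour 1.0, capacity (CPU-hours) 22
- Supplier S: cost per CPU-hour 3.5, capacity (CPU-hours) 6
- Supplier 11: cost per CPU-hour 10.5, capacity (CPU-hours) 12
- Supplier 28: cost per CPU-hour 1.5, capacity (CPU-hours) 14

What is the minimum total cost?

Cheapest first:
Supplier 17 at 1.0: take all 22 CPU-hours → 12 still needed.
Supplier 28 (1.5): take the remaining 12 → done.
Supplier S, Supplier 11: unused.
Cost = 22×1.0 + 12×1.5 = 40.

40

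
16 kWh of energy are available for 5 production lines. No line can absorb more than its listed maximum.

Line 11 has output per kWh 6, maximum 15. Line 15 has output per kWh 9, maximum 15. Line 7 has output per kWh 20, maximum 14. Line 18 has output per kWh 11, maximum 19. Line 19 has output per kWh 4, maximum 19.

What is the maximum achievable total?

302

Highest output per kWh first: Line 7 20 > Line 18 11 > Line 15 9 > Line 11 6 > Line 19 4.
Line 7 takes 14 to reach its cap of 14 ; 2 left.
Line 18 has room for 19 but only 2 remain, so it gets 2.
Total = 20×14 + 11×2 = 302.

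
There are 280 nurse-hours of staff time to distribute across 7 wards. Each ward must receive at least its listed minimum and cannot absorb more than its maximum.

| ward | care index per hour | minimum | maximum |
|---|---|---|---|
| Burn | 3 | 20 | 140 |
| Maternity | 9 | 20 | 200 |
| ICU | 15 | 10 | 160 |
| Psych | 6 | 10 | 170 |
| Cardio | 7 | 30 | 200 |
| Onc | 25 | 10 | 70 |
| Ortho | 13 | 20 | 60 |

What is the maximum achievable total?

4170

Meeting every minimum uses 20+20+10+10+30+10+20 = 120 nurse-hours, leaving 160.
Rank by care index per hour: Onc 25 > ICU 15 > Ortho 13 > Maternity 9 > Cardio 7 > Psych 6 > Burn 3.
Onc: +60 to 70 (cap) ; 100 left.
Only 100 left; ICU takes them to reach 110.
Total = 3×20 + 9×20 + 15×110 + 6×10 + 7×30 + 25×70 + 13×20 = 4170.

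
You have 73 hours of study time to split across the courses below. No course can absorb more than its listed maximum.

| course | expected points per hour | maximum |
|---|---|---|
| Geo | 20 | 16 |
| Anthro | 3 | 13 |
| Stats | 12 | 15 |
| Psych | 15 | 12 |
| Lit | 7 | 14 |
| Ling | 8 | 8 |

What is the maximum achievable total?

Highest expected points per hour first: Geo 20 > Psych 15 > Stats 12 > Ling 8 > Lit 7 > Anthro 3.
Give Geo 16 to hit its cap of 16 — 57 left.
Psych takes 12 to reach its cap of 12 — 45 left.
Stats takes 15 to reach its cap of 15 — 30 left.
Ling: +8 to 8 (cap) — 22 left.
Give Lit 14 to hit its cap of 14 — 8 left.
Anthro: +8 (room for 13) → 8. Pool exhausted.
Total = 20×16 + 3×8 + 12×15 + 15×12 + 7×14 + 8×8 = 866.

866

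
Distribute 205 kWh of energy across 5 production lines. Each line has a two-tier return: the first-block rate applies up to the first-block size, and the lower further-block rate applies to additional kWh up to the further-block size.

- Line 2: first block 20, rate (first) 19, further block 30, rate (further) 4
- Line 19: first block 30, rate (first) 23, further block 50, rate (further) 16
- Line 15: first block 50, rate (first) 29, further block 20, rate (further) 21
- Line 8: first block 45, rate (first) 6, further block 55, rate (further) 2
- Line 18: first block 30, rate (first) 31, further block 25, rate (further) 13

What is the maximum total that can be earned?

4735

Rank every tier by rate: Line 18/T1 31 > Line 15/T1 29 > Line 19/T1 23 > Line 15/T2 21 > Line 2/T1 19 > Line 19/T2 16 > Line 18/T2 13 > Line 8/T1 6 > Line 2/T2 4 > Line 8/T2 2.
Fill Line 18 T1 block (30 at 31) ; 175 left.
Line 15/T1 (29): +50 ; 125 left.
Fill Line 19 T1 block (30 at 23) ; 95 left.
Fill Line 15 T2 block (20 at 21) ; 75 left.
Line 2 T1 at 19: fill all 20 ; 55 left.
Line 19/T2 (16): +50 ; 5 left.
Line 18/T2: +5 of 25 at 13; pool empty.
Total = 31×30 + 29×50 + 23×30 + 21×20 + 19×20 + 16×50 + 13×5 = 4735.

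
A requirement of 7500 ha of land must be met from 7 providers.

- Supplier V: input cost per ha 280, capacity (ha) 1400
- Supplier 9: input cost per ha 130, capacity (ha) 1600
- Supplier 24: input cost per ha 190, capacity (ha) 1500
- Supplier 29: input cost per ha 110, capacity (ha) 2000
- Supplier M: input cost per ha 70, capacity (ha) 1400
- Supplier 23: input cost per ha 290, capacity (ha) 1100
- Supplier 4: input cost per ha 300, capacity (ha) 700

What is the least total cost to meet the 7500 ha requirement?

1091000

Cheapest first:
Supplier M at 70: take all 1400 ha ; 6100 still needed.
Supplier 29 (110): use full 2000 ; 4100 ha to go.
Supplier 9 (130): use full 1600 ; 2500 ha to go.
Supplier 24 at 190: take all 1500 ha ; 1000 still needed.
Supplier V at 280: take 1000 of its 1400 ; requirement met.
Supplier 23, Supplier 4: unused.
Cost = 1400×70 + 2000×110 + 1600×130 + 1500×190 + 1000×280 = 1091000.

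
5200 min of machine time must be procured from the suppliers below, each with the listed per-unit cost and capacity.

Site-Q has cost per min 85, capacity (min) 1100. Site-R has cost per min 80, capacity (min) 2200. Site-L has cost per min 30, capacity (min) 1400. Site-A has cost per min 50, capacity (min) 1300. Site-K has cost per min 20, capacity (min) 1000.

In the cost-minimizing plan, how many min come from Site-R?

1500

Fill from the cheapest supplier first.
Site-K at 20: take all 1000 min — 4200 still needed.
Site-L at 30: take all 1400 min — 2800 still needed.
Site-A (50): use full 1300 — 1500 min to go.
Site-R (80): take the remaining 1500 — done.
Site-Q: unused.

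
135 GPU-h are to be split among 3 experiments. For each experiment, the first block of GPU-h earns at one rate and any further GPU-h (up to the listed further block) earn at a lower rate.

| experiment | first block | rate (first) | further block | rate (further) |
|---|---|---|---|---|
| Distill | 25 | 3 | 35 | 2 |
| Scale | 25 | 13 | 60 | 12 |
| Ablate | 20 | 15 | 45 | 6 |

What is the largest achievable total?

1525

Rank every tier by rate: Ablate/first 15 > Scale/first 13 > Scale/second 12 > Ablate/second 6 > Distill/first 3 > Distill/second 2.
Ablate/first (15): +20 ; 115 left.
Scale first at 13: fill all 25 ; 90 left.
Scale/second (12): +60 ; 30 left.
Ablate/second: +30 of 45 at 6; pool empty.
Total = 15×20 + 13×25 + 12×60 + 6×30 = 1525.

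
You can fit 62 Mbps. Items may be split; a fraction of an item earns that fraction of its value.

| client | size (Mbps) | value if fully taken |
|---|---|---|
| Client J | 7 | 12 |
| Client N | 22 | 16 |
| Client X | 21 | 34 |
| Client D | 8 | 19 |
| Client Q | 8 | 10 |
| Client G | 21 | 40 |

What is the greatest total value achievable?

Best value per unit of size first: Client D 19/8≈2.38, Client G 40/21≈1.9, Client J 12/7≈1.71, Client X 34/21≈1.62, Client Q 10/8≈1.25, Client N 16/22≈0.727.
All 8 Mbps of Client D fit (value 19) ; 54 remain.
All 21 Mbps of Client G fit (value 40) ; 33 remain.
All 7 Mbps of Client J fit (value 12) ; 26 remain.
Client X: take in full, 21 Mbps for value 34 ; 5 left.
Only 5 Mbps remain; take 5/8 of Client Q for value 10×5/8 = 6.25.
Total value = 111.25.

111.25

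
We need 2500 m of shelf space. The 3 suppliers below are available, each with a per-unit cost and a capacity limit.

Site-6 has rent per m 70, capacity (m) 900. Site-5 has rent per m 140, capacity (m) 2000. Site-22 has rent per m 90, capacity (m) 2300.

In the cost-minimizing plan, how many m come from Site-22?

1600

Use suppliers in increasing cost order.
Take 900 from Site-6 at 70 → need 1600 more.
Site-22 at 90: take 1600 of its 2300 → requirement met.
Site-5: unused.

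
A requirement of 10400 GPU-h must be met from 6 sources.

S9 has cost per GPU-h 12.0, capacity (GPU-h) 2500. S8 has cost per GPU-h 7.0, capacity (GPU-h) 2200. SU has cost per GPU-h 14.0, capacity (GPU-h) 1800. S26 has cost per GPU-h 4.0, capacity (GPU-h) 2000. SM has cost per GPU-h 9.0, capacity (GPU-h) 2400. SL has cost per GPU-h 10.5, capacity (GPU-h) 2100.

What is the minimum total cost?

87450

Cheapest first:
S26 at 4.0: take all 2000 GPU-h — 8400 still needed.
Take 2200 from S8 at 7.0 — need 6200 more.
Take 2400 from SM at 9.0 — need 3800 more.
SL (10.5): use full 2100 — 1700 GPU-h to go.
Take 1700 from S9 at 12.0 to finish.
SU: unused.
Cost = 2000×4.0 + 2200×7.0 + 2400×9.0 + 2100×10.5 + 1700×12.0 = 87450.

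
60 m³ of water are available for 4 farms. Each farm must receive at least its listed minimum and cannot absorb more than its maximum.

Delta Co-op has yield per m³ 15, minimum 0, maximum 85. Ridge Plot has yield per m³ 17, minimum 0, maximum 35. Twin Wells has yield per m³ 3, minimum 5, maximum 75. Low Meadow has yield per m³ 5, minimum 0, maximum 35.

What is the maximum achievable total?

Meeting every minimum uses 0+0+5+0 = 5 m³, leaving 55.
Order the farms by yield per m³: Ridge Plot 17 > Delta Co-op 15 > Low Meadow 5 > Twin Wells 3.
Ridge Plot: +35 to 35 (cap) ; 20 left.
Delta Co-op has room for 85 more but only 20 remain, so it gets 20.
Total = 15×20 + 17×35 + 3×5 = 910.

910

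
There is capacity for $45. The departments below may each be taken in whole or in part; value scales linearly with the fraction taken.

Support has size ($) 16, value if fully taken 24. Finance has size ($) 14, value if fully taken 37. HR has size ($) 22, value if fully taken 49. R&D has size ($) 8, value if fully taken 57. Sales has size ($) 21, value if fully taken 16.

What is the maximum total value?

144.5

Rank by value-to-size ratio: R&D 57/8≈7.12, Finance 37/14≈2.64, HR 49/22≈2.23, Support 24/16≈1.5, Sales 16/21≈0.762.
All 8 $ of R&D fit (value 57) → 37 remain.
Finance: take in full, 14 $ for value 37 → 23 left.
HR: take in full, 22 $ for value 49 → 1 left.
Only 1 $ remain; take 1/16 of Support for value 24×1/16 = 1.5.
Total value = 144.5.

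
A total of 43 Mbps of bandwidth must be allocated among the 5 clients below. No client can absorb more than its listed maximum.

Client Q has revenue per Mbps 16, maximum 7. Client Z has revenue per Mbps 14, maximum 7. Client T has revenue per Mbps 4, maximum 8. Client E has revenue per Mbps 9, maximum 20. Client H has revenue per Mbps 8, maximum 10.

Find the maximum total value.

462

Order the clients by revenue per Mbps: Client Q 16 > Client Z 14 > Client E 9 > Client H 8 > Client T 4.
Give Client Q 7 to hit its cap of 7 → 36 left.
Client Z: +7 to 7 (cap) → 29 left.
Client E takes 20 to reach its cap of 20 → 9 left.
Client H has room for 10 but only 9 remain, so it gets 9.
Total = 16×7 + 14×7 + 9×20 + 8×9 = 462.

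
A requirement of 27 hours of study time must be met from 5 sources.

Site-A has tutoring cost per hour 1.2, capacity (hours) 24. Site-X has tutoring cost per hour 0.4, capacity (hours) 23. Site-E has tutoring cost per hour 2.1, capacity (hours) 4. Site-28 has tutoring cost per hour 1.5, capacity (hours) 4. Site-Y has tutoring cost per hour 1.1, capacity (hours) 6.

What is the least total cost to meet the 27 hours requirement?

Use sources in increasing cost order.
Site-X at 0.4: take all 23 hours → 4 still needed.
Site-Y (1.1): take the remaining 4 → done.
Site-A, Site-28, Site-E: unused.
Cost = 23×0.4 + 4×1.1 = 13.6.

13.6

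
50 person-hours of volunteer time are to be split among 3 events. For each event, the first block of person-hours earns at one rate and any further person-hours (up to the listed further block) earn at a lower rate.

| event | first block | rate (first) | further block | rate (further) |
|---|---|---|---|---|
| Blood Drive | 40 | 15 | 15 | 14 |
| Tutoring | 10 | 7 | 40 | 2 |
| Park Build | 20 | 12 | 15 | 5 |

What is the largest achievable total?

Rank every tier by rate: Blood Drive/first 15 > Blood Drive/second 14 > Park Build/first 12 > Tutoring/first 7 > Park Build/second 5 > Tutoring/second 2.
Blood Drive/first (15): +40 → 10 left.
10 remain; put them into Blood Drive second at 14.
Total = 15×40 + 14×10 = 740.

740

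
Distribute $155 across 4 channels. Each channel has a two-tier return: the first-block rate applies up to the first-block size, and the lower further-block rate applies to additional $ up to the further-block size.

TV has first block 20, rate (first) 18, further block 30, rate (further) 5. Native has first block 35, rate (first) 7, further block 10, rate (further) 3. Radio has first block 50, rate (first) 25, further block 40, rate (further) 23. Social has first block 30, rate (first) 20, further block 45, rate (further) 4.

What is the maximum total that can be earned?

Order all 8 blocks by rate: Radio/tier1 25 > Radio/tier2 23 > Social/tier1 20 > TV/tier1 18 > Native/tier1 7 > TV/tier2 5 > Social/tier2 4 > Native/tier2 3.
Radio tier1 at 25: fill all 50 ; 105 left.
Radio tier2 at 23: fill all 40 ; 65 left.
Fill Social tier1 block (30 at 20) ; 35 left.
TV tier1 at 18: fill all 20 ; 15 left.
Native/tier1: +15 of 35 at 7; pool empty.
Total = 25×50 + 23×40 + 20×30 + 18×20 + 7×15 = 3235.

3235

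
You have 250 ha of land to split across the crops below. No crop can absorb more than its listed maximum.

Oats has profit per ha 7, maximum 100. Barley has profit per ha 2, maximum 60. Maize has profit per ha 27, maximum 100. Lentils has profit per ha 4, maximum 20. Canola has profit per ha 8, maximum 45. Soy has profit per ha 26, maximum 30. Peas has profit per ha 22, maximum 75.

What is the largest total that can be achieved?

5490

Order the crops by profit per ha: Maize 27 > Soy 26 > Peas 22 > Canola 8 > Oats 7 > Lentils 4 > Barley 2.
Give Maize 100 to hit its cap of 100 → 150 left.
Soy takes 30 to reach its cap of 30 → 120 left.
Peas: +75 to 75 (cap) → 45 left.
Canola takes 45 to reach its cap of 45 → 0 left.
Total = 27×100 + 8×45 + 26×30 + 22×75 = 5490.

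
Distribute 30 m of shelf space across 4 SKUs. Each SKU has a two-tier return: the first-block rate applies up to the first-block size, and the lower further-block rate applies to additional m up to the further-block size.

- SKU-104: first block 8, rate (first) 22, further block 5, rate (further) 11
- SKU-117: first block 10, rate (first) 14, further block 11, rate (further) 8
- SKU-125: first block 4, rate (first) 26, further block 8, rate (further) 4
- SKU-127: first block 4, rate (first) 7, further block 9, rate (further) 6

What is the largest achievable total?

499

Rank every tier by rate: SKU-125/tier1 26 > SKU-104/tier1 22 > SKU-117/tier1 14 > SKU-104/tier2 11 > SKU-117/tier2 8 > SKU-127/tier1 7 > SKU-127/tier2 6 > SKU-125/tier2 4.
SKU-125/tier1 (26): +4 ; 26 left.
SKU-104 tier1 at 22: fill all 8 ; 18 left.
SKU-117/tier1 (14): +10 ; 8 left.
SKU-104/tier2 (11): +5 ; 3 left.
3 remain; put them into SKU-117 tier2 at 8.
Total = 26×4 + 22×8 + 14×10 + 11×5 + 8×3 = 499.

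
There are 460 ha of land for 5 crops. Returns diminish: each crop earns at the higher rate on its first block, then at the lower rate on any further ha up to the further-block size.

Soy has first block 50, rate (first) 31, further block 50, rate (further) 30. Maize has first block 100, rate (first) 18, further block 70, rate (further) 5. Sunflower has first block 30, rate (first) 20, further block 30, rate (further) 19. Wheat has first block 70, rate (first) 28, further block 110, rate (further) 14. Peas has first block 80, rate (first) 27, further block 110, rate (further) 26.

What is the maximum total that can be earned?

Rank every tier by rate: Soy/first 31 > Soy/second 30 > Wheat/first 28 > Peas/first 27 > Peas/second 26 > Sunflower/first 20 > Sunflower/second 19 > Maize/first 18 > Wheat/second 14 > Maize/second 5.
Fill Soy first block (50 at 31) → 410 left.
Soy second at 30: fill all 50 → 360 left.
Fill Wheat first block (70 at 28) → 290 left.
Peas/first (27): +80 → 210 left.
Fill Peas second block (110 at 26) → 100 left.
Sunflower first at 20: fill all 30 → 70 left.
Fill Sunflower second block (30 at 19) → 40 left.
Maize first at 18: only 40 left, fill 40.
Total = 31×50 + 30×50 + 28×70 + 27×80 + 26×110 + 20×30 + 19×30 + 18×40 = 11920.

11920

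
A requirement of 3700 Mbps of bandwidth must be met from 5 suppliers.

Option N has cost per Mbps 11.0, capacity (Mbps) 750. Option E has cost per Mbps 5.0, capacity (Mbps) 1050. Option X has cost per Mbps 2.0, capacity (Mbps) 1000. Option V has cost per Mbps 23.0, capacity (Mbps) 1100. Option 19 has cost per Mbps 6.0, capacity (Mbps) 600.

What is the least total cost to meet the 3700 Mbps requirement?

Fill from the cheapest supplier first.
Take 1000 from Option X at 2.0 ; need 2700 more.
Option E at 5.0: take all 1050 Mbps ; 1650 still needed.
Option 19 (6.0): use full 600 ; 1050 Mbps to go.
Option N (11.0): use full 750 ; 300 Mbps to go.
Option V at 23.0: take 300 of its 1100 ; requirement met.
Cost = 1000×2.0 + 1050×5.0 + 600×6.0 + 750×11.0 + 300×23.0 = 26000.

26000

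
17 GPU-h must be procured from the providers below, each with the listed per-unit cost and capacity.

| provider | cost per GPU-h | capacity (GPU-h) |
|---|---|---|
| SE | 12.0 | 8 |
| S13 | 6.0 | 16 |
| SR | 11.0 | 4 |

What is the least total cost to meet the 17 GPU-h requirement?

Use providers in increasing cost order.
S13 at 6.0: take all 16 GPU-h ; 1 still needed.
SR at 11.0: take 1 of its 4 ; requirement met.
SE: unused.
Cost = 16×6.0 + 1×11.0 = 107.

107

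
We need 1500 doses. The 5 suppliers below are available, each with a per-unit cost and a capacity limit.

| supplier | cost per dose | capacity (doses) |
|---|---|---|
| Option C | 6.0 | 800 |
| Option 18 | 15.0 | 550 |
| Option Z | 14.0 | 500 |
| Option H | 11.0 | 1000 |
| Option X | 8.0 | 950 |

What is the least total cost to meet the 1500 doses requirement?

Cheapest first:
Option C at 6.0: take all 800 doses — 700 still needed.
Option X at 8.0: take 700 of its 950 — requirement met.
Option H, Option Z, Option 18: unused.
Cost = 800×6.0 + 700×8.0 = 10400.

10400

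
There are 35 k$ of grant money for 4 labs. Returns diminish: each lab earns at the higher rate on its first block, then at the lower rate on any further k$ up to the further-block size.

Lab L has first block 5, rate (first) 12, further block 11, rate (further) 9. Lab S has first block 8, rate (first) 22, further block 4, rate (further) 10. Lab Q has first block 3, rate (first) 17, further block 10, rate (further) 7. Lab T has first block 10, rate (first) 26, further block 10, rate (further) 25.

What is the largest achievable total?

Order all 8 blocks by rate: Lab T/tier1 26 > Lab T/tier2 25 > Lab S/tier1 22 > Lab Q/tier1 17 > Lab L/tier1 12 > Lab S/tier2 10 > Lab L/tier2 9 > Lab Q/tier2 7.
Lab T/tier1 (26): +10 — 25 left.
Lab T/tier2 (25): +10 — 15 left.
Lab S tier1 at 22: fill all 8 — 7 left.
Lab Q/tier1 (17): +3 — 4 left.
Lab L tier1 at 12: only 4 left, fill 4.
Total = 26×10 + 25×10 + 22×8 + 17×3 + 12×4 = 785.

785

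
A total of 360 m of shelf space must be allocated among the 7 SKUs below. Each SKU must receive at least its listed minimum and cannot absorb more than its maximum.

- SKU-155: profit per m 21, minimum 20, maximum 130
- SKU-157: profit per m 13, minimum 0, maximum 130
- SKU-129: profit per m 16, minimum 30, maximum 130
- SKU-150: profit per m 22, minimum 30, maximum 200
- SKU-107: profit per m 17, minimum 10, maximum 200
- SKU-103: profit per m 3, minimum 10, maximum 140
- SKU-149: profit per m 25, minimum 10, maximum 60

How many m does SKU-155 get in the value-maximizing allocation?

Meeting every minimum uses 20+0+30+30+10+10+10 = 110 m, leaving 250.
Order the SKUs by profit per m: SKU-149 25 > SKU-150 22 > SKU-155 21 > SKU-107 17 > SKU-129 16 > SKU-157 13 > SKU-103 3.
SKU-149: +50 to 60 (cap) — 200 left.
Give SKU-150 170 more to hit its cap of 200 — 30 left.
SKU-155: +30 (room for 110) → 50. Pool exhausted.

50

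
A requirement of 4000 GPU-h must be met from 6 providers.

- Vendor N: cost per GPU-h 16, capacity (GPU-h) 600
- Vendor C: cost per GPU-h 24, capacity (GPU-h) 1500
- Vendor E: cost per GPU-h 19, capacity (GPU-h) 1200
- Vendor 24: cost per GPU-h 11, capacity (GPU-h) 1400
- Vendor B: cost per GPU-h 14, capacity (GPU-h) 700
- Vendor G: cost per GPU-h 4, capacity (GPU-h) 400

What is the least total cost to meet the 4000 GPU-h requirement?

Use providers in increasing cost order.
Take 400 from Vendor G at 4 — need 3600 more.
Vendor 24 at 11: take all 1400 GPU-h — 2200 still needed.
Vendor B at 14: take all 700 GPU-h — 1500 still needed.
Vendor N (16): use full 600 — 900 GPU-h to go.
Vendor E (19): take the remaining 900 — done.
Vendor C: unused.
Cost = 400×4 + 1400×11 + 700×14 + 600×16 + 900×19 = 53500.

53500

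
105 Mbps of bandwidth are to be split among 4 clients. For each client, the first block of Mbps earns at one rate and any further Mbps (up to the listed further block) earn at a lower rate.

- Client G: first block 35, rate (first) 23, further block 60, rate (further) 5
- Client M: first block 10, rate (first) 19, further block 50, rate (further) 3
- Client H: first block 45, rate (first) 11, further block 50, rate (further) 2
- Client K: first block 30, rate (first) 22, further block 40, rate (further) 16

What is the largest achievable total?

Rank every tier by rate: Client G/T1 23 > Client K/T1 22 > Client M/T1 19 > Client K/T2 16 > Client H/T1 11 > Client G/T2 5 > Client M/T2 3 > Client H/T2 2.
Client G/T1 (23): +35 — 70 left.
Fill Client K T1 block (30 at 22) — 40 left.
Client M T1 at 19: fill all 10 — 30 left.
Client K/T2: +30 of 40 at 16; pool empty.
Total = 23×35 + 22×30 + 19×10 + 16×30 = 2135.

2135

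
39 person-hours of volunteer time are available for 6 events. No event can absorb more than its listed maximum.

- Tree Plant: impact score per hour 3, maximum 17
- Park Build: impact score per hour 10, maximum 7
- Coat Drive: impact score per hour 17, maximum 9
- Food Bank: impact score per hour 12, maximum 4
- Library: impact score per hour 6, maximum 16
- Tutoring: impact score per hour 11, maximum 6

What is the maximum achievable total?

415

Rank by impact score per hour: Coat Drive 17 > Food Bank 12 > Tutoring 11 > Park Build 10 > Library 6 > Tree Plant 3.
Coat Drive takes 9 to reach its cap of 9 ; 30 left.
Food Bank: +4 to 4 (cap) ; 26 left.
Tutoring: +6 to 6 (cap) ; 20 left.
Park Build takes 7 to reach its cap of 7 ; 13 left.
Library has room for 16 but only 13 remain, so it gets 13.
Total = 10×7 + 17×9 + 12×4 + 6×13 + 11×6 = 415.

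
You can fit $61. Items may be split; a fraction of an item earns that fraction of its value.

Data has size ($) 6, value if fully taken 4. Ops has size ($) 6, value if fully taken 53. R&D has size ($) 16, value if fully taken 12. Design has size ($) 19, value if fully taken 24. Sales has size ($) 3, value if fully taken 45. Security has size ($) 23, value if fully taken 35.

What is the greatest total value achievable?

Rank by value-to-size ratio: Sales 45/3≈15, Ops 53/6≈8.83, Security 35/23≈1.52, Design 24/19≈1.26, R&D 12/16≈0.75, Data 4/6≈0.667.
Take all of Sales (3 $, value 45) ; 58 $ left.
Take all of Ops (6 $, value 53) ; 52 $ left.
Take all of Security (23 $, value 35) ; 29 $ left.
Take all of Design (19 $, value 24) ; 10 $ left.
10 $ left: a 10/16 share of R&D gives 12×10/16 = 7.5.
Total value = 164.5.

164.5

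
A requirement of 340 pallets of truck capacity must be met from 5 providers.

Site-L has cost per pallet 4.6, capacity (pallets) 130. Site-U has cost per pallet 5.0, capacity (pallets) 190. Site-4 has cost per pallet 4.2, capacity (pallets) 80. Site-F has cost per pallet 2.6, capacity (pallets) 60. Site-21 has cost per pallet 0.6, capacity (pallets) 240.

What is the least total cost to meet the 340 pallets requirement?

Cheapest first:
Site-21 at 0.6: take all 240 pallets → 100 still needed.
Site-F at 2.6: take all 60 pallets → 40 still needed.
Site-4 (4.2): take the remaining 40 → done.
Site-L, Site-U: unused.
Cost = 240×0.6 + 60×2.6 + 40×4.2 = 468.

468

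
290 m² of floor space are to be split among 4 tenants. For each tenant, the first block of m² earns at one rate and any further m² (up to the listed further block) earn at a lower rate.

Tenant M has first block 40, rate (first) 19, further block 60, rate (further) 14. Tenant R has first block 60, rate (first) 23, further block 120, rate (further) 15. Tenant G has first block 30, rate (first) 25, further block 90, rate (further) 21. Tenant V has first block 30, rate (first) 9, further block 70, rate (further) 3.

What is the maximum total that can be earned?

Order all 8 blocks by rate: Tenant G/T1 25 > Tenant R/T1 23 > Tenant G/T2 21 > Tenant M/T1 19 > Tenant R/T2 15 > Tenant M/T2 14 > Tenant V/T1 9 > Tenant V/T2 3.
Tenant G/T1 (25): +30 ; 260 left.
Fill Tenant R T1 block (60 at 23) ; 200 left.
Tenant G/T2 (21): +90 ; 110 left.
Fill Tenant M T1 block (40 at 19) ; 70 left.
70 remain; put them into Tenant R T2 at 15.
Total = 25×30 + 23×60 + 21×90 + 19×40 + 15×70 = 5830.

5830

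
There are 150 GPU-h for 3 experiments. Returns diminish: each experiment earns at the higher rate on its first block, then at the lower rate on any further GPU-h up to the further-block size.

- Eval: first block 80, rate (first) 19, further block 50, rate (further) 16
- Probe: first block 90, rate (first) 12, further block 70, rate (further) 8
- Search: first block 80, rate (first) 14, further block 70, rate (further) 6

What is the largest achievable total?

Rank every tier by rate: Eval/tier1 19 > Eval/tier2 16 > Search/tier1 14 > Probe/tier1 12 > Probe/tier2 8 > Search/tier2 6.
Fill Eval tier1 block (80 at 19) ; 70 left.
Eval/tier2 (16): +50 ; 20 left.
Search/tier1: +20 of 80 at 14; pool empty.
Total = 19×80 + 16×50 + 14×20 = 2600.

2600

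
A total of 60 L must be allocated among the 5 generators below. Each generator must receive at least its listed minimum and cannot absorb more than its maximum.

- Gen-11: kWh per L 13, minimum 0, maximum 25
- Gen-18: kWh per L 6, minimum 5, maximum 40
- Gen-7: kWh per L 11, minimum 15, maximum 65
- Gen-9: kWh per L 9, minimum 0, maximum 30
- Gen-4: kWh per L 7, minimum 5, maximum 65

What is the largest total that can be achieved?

Meeting every minimum uses 0+5+15+0+5 = 25 L, leaving 35.
Rank by kWh per L: Gen-11 13 > Gen-7 11 > Gen-9 9 > Gen-4 7 > Gen-18 6.
Give Gen-11 25 more to hit its cap of 25 ; 10 left.
Gen-7 has room for 50 more but only 10 remain, so it gets 25.
Total = 13×25 + 6×5 + 11×25 + 7×5 = 665.

665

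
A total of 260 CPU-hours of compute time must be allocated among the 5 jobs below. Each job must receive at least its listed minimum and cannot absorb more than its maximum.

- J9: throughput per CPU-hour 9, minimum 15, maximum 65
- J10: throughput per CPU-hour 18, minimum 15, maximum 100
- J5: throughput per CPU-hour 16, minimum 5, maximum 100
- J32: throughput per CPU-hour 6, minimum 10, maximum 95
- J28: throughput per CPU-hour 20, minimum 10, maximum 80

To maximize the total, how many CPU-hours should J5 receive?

55

Meeting every minimum uses 15+15+5+10+10 = 55 CPU-hours, leaving 205.
Highest throughput per CPU-hour first: J28 20 > J10 18 > J5 16 > J9 9 > J32 6.
J28 takes 70 more to reach its cap of 80 → 135 left.
Give J10 85 more to hit its cap of 100 → 50 left.
Only 50 left; J5 takes them to reach 55.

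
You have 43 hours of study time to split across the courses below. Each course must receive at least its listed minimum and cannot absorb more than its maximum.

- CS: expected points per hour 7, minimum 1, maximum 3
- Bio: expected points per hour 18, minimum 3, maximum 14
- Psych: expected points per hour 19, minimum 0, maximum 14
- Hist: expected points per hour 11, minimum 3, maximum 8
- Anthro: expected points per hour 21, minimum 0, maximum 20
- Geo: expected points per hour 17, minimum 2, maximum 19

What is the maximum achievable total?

Meeting every minimum uses 1+3+0+3+0+2 = 9 hours, leaving 34.
Rank by expected points per hour: Anthro 21 > Psych 19 > Bio 18 > Geo 17 > Hist 11 > CS 7.
Anthro: +20 to 20 (cap) ; 14 left.
Give Psych 14 more to hit its cap of 14 ; 0 left.
Total = 7×1 + 18×3 + 19×14 + 11×3 + 21×20 + 17×2 = 814.

814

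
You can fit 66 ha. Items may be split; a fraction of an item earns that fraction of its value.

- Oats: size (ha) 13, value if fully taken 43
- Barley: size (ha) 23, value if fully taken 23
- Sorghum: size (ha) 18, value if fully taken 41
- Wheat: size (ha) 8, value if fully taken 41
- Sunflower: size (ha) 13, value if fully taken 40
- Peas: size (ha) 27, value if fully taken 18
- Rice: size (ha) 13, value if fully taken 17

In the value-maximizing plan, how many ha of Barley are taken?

1

Sort by value density: Wheat 41/8≈5.12, Oats 43/13≈3.31, Sunflower 40/13≈3.08, Sorghum 41/18≈2.28, Rice 17/13≈1.31, Barley 23/23≈1, Peas 18/27≈0.667.
Take all of Wheat (8 ha, value 41) ; 58 ha left.
Oats: take in full, 13 ha for value 43 ; 45 left.
Take all of Sunflower (13 ha, value 40) ; 32 ha left.
Take all of Sorghum (18 ha, value 41) ; 14 ha left.
Rice: take in full, 13 ha for value 17 ; 1 left.
Fill the last 1 ha with part of Barley: 1/23 of it earns 1.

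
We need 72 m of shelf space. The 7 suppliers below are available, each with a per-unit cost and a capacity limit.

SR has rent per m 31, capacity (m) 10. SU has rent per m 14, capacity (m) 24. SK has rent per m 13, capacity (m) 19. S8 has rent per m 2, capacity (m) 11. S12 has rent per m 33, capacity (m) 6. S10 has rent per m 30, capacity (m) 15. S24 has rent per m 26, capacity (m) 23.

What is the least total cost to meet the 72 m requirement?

1073

Use suppliers in increasing cost order.
S8 at 2: take all 11 m → 61 still needed.
SK at 13: take all 19 m → 42 still needed.
SU (14): use full 24 → 18 m to go.
S24 at 26: take 18 of its 23 → requirement met.
S10, SR, S12: unused.
Cost = 11×2 + 19×13 + 24×14 + 18×26 = 1073.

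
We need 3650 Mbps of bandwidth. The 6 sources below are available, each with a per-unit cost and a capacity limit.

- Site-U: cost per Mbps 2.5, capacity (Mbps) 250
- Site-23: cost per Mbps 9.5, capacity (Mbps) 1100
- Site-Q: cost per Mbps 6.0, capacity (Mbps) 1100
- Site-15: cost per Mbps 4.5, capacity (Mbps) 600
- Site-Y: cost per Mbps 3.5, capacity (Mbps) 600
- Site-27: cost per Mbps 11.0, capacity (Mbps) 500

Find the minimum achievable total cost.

Cheapest first:
Take 250 from Site-U at 2.5 → need 3400 more.
Take 600 from Site-Y at 3.5 → need 2800 more.
Take 600 from Site-15 at 4.5 → need 2200 more.
Site-Q (6.0): use full 1100 → 1100 Mbps to go.
Site-23 at 9.5: take all 1100 Mbps → 0 still needed.
Site-27: unused.
Cost = 250×2.5 + 600×3.5 + 600×4.5 + 1100×6.0 + 1100×9.5 = 22475.

22475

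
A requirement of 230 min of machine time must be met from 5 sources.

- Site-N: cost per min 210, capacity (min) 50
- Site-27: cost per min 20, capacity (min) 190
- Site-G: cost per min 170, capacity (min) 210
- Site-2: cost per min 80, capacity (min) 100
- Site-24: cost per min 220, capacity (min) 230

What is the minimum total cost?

Fill from the cheapest source first.
Take 190 from Site-27 at 20 — need 40 more.
Site-2 at 80: take 40 of its 100 — requirement met.
Site-G, Site-N, Site-24: unused.
Cost = 190×20 + 40×80 = 7000.

7000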